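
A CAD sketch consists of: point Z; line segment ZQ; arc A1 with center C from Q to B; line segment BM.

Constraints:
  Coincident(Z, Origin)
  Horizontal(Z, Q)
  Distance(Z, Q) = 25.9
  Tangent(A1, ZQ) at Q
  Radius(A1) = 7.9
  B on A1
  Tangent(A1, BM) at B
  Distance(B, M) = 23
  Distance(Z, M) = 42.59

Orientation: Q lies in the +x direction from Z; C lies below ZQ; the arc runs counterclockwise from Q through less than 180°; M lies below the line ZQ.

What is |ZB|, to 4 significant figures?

21.72

Checks: |CB| = 7.900 ✓; ∠(CB, BM) = 90.00° ✓; |BM| = 23.00 ✓; |ZM| = 42.59 ✓.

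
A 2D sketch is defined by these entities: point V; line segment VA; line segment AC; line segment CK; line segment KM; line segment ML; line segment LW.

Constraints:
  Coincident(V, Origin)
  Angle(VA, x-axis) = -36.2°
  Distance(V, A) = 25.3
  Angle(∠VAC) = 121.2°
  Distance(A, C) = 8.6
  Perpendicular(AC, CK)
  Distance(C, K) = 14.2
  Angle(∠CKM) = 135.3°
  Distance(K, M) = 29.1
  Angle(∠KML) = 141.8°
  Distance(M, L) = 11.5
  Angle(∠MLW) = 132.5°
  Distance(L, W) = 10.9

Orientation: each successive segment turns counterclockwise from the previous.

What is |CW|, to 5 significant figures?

49.695

V is at the origin; VA runs at -36.2° with length 25.3, so A = (20.416, -14.942). ∠VAC = 121.2° gives AC at 22.600° from the x-axis; with |AC| = 8.6, C = (28.356, -11.637). The perpendicularity gives CK at right angles to AC, so CK runs at 112.60°; with |CK| = 14.2, K = (22.899, 1.4722). ∠CKM = 135.3° gives KM at 157.30° from the x-axis; with |KM| = 29.1, M = (-3.9471, 12.702). ∠KML = 141.8° gives ML at -164.50° from the x-axis; with |ML| = 11.5, L = (-15.029, 9.6288). ∠MLW = 132.5° gives LW at -117.00° from the x-axis; with |LW| = 10.9, W = (-19.977, -0.083145). Then |CW| = |W − C| = 49.695.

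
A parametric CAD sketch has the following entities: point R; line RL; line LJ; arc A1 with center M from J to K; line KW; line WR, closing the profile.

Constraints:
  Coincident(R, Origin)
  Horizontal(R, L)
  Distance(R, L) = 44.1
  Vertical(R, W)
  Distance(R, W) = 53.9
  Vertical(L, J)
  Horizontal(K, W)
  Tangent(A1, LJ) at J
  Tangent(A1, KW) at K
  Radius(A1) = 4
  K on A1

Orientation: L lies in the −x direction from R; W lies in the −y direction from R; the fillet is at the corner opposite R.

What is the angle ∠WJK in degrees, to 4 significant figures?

39.82°

R is at the origin; RL is horizontal with |RL| = 44.1 and L on the −x side, so L = (-44.10, 0.000). R and W share the same x with |RW| = 53.9 and W on the −y side, so W = (0.000, -53.90). The virtual corner opposite R is at (-44.10, -53.90). Tangency of A1 to LJ means the radius MJ is perpendicular to LJ and since A1 is tangent to KW there, MK ⟂ KW, with radius 4.0, so the center M sits 4.0 in from both sides at M = (-40.10, -49.90). That places the tangent points at J = (-44.10, -49.90) on LJ and K = (-40.10, -53.90) on KW. Then cos ∠WJK = JW·JK / (|JW||JK|), giving 39.82°.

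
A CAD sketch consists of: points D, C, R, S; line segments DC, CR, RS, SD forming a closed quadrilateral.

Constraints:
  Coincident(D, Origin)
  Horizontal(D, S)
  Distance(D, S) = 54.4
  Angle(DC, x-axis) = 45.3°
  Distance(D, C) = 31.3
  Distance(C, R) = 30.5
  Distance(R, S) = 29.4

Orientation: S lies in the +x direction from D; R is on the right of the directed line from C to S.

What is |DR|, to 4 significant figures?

27.29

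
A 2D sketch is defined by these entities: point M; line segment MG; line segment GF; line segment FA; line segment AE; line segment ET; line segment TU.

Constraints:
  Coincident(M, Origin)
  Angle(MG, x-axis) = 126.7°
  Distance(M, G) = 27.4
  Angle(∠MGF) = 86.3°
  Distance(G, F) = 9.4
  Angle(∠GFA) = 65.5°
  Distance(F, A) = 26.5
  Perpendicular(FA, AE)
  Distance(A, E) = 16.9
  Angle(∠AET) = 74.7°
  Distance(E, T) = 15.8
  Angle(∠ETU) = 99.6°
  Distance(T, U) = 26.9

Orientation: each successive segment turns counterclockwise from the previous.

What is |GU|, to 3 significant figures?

24.7

∠AET = 74.7° gives ET at 170° from the x-axis; with |ET| = 15.8, T = (-7.94, 22.6). ∠ETU = 99.6° gives TU at -109° from the x-axis; with |TU| = 26.9, U = (-16.9, -2.74). Then |GU| = |U − G| = 24.7.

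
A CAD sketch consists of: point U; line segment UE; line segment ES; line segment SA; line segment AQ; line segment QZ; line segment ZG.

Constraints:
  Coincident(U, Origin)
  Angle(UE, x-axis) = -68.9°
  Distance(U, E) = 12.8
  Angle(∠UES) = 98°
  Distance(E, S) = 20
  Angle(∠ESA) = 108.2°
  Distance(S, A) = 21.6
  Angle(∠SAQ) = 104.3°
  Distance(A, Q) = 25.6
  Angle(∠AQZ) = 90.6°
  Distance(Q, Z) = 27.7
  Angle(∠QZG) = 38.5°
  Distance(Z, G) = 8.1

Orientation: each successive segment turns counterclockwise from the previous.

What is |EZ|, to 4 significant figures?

14.90

U is at the origin; UE runs at -68.9° with length 12.8, so E = (4.608, -11.94). ∠UES = 98.0° gives ES at 13.10° from the x-axis; with |ES| = 20.0, S = (24.09, -7.409). ∠ESA = 108.2° gives SA at 84.90° from the x-axis; with |SA| = 21.6, A = (26.01, 14.11). ∠SAQ = 104.3° gives AQ at 160.6° from the x-axis; with |AQ| = 25.6, Q = (1.861, 22.61). ∠AQZ = 90.6° gives QZ at -110.0° from the x-axis; with |QZ| = 27.7, Z = (-7.613, -3.420). Then |EZ| = |Z − E| = 14.90.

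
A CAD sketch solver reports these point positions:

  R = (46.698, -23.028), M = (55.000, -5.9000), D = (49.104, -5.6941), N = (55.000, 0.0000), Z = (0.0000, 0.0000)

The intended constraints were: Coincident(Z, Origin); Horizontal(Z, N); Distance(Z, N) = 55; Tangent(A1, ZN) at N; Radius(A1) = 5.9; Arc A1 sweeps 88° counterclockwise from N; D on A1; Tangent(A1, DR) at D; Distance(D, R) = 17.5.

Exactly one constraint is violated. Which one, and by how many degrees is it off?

Tangent(A1, DR) at D — off by 5.90°.

Z = (0.00, 0.00) ✓; Z.y = 0.00, N.y = 0.00 ✓; |ZN| = 55.00 ✓; ∠(MN, NZ) = 90.00° ✓; |MN| = 5.900 ✓; bearing(M→D) − bearing(M→N) = 88.00° ✓; |MD| = 5.900 ✓; ∠(MD, DR) = 95.90° ✗; |DR| = 17.50 ✓.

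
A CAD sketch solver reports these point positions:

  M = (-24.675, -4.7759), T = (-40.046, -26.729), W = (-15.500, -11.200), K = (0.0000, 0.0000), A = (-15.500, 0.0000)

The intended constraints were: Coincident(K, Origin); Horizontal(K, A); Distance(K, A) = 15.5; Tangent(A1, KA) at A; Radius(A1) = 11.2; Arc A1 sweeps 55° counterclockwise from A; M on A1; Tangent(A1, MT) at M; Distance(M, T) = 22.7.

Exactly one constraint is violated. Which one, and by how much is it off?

Distance(M, T) = 22.7 — off by 4.10.

K = (0.00, 0.00) ✓; K.y = 0.00, A.y = 0.00 ✓; |KA| = 15.50 ✓; ∠(WA, AK) = 90.00° ✓; |WA| = 11.20 ✓; bearing(W→M) − bearing(W→A) = 55.00° ✓; |WM| = 11.20 ✓; ∠(WM, MT) = 90.00° ✓; |MT| = 26.80 ✗.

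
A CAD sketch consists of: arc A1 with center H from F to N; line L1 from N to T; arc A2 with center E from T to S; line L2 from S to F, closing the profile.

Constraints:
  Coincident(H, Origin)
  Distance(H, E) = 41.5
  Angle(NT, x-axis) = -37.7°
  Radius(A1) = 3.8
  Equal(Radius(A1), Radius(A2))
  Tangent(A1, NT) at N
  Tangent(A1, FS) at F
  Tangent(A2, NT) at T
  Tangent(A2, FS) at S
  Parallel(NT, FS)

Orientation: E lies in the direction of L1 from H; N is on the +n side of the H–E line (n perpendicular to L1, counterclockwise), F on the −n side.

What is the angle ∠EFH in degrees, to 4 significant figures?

84.77°

The slot axis is L1's direction at -37.7°, so u = (cos -37.7°, sin -37.7°) = (0.7912, -0.6115) and n = (−sin -37.7°, cos -37.7°) = (0.6115, 0.7912). H is at the origin and E lies 41.5 along u from H, so E = 41.5·u = (32.84, -25.38). Tangency of A1 to both parallel lines with radius 3.8 puts N and F at H ± 3.8·n: N = (2.324, 3.007), F = (-2.324, -3.007). Then cos ∠EFH = FE·FH / (|FE||FH|), giving 84.77°.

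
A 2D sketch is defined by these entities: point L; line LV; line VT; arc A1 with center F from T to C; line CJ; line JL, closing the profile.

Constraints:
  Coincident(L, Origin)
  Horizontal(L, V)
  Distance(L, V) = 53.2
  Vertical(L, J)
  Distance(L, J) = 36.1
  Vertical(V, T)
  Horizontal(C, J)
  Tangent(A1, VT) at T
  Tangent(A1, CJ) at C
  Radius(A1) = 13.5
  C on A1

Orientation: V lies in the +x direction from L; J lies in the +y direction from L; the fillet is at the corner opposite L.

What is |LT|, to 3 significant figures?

57.8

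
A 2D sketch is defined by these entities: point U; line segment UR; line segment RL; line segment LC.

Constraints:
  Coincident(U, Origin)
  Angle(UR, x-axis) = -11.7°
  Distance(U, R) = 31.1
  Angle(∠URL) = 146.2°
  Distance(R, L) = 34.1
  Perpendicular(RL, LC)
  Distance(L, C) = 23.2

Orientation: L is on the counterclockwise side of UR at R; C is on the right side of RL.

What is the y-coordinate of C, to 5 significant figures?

-14.973

U is at the origin; UR runs at -11.7° with length 31.1, so R = 31.1·(cos -11.7°, sin -11.7°) = (30.454, -6.3067). ∠URL = 146.2°, so RL runs at -11.7° + (180° − 146.2°) = 22.100° from the x-axis; with |RL| = 34.1, L = R + 34.1·(cos 22.100°, sin 22.100°) = (62.048, 6.5226). RL ⟂ LC; with |LC| = 23.2 on the right of RL, C = L + 23.2·(0.37622, -0.92653) = (70.777, -14.973). So C.y = -14.973.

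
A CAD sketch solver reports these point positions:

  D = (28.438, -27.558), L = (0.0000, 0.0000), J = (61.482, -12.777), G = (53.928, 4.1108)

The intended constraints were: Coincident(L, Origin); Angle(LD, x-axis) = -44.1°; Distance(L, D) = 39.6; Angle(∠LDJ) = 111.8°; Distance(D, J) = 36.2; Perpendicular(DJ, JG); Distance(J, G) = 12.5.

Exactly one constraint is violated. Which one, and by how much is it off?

Distance(J, G) = 12.5 — off by 6.00.

L = (0.00, 0.00) ✓; LD at -44.10° ✓; |LD| = 39.60 ✓; ∠LDJ = 111.8° ✓; |DJ| = 36.20 ✓; ∠(DJ, JG) = 90.00° ✓; |JG| = 18.50 ✗.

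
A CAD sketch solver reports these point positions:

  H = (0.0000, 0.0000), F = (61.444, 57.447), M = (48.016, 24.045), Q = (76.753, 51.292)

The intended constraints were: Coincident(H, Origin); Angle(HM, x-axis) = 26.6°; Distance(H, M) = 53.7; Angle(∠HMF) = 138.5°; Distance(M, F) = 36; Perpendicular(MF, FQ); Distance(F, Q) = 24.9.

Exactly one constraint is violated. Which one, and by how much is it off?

Distance(F, Q) = 24.9 — off by 8.40.

H = (0.00, 0.00) ✓; HM at 26.60° ✓; |HM| = 53.70 ✓; ∠HMF = 138.5° ✓; |MF| = 36.00 ✓; ∠(MF, FQ) = 90.00° ✓; |FQ| = 16.50 ✗.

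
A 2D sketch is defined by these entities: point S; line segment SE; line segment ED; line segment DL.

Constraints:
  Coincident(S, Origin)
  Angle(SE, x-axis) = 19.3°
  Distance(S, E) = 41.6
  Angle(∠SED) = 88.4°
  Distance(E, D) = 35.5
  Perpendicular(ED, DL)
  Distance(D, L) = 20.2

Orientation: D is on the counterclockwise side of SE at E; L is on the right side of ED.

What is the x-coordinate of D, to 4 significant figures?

26.60

S is at the origin; SE runs at 19.3° with length 41.6, so E = 41.6·(cos 19.3°, sin 19.3°) = (39.26, 13.75). ∠SED = 88.4°, so ED runs at 19.3° + (180° − 88.4°) = 110.9° from the x-axis; with |ED| = 35.5, D = E + 35.5·(cos 110.9°, sin 110.9°) = (26.60, 46.91). So D.x = 26.60.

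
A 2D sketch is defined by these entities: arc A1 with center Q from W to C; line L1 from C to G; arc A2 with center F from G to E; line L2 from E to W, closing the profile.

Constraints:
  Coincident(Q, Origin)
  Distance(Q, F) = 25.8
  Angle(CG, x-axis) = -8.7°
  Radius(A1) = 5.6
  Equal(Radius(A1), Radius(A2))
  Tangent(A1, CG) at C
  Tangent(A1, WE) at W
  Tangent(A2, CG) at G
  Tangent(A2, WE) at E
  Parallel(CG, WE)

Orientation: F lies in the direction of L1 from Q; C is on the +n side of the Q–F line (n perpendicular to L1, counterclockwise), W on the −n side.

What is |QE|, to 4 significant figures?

26.40

The slot axis is L1's direction at -8.7°, so u = (cos -8.7°, sin -8.7°) = (0.9885, -0.1513) and n = (−sin -8.7°, cos -8.7°) = (0.1513, 0.9885). Q is at the origin and F lies 25.8 along u from Q, so F = 25.8·u = (25.50, -3.903). Tangency of A1 to both parallel lines with radius 5.6 puts C and W at Q ± 5.6·n: C = (0.8471, 5.536), W = (-0.8471, -5.536). Equal radii place G and E the same way about F: G = F + 5.6·n = (26.35, 1.633), E = F − 5.6·n = (24.66, -9.438). Then |QE| = |E − Q| = 26.40.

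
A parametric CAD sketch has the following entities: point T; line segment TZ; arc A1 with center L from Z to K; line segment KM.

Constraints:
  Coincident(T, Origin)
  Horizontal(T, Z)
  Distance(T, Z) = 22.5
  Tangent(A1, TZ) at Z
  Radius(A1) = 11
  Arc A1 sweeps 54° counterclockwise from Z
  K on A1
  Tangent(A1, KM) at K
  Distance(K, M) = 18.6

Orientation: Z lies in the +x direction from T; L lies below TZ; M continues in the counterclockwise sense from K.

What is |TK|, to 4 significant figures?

14.34

A1 meets TZ tangentially, so LZ is at right angles to TZ, so L = Z + (0, -11) = (22.50, -11.00). On A1, Z sits at bearing 90° from L; a 54° counterclockwise sweep puts K at bearing 144°, so K = L + 11.0·(cos 144°, sin 144°) = (13.60, -4.534). Then |TK| = |K − T| = 14.34.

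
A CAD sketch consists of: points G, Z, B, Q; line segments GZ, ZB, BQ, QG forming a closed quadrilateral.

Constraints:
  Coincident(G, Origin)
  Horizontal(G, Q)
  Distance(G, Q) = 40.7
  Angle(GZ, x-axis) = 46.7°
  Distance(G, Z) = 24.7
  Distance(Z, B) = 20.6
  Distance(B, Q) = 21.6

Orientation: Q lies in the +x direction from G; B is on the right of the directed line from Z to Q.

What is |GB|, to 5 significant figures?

19.406

G is at the origin; G and Q share the same y with |GQ| = 40.7 and Q in +x, so Q = (40.7, 0). GZ runs at 46.7° with |GZ| = 24.7, so Z = (16.940, 17.976). B is determined by |ZB| = 20.6 and |BQ| = 21.6 together: it lies at the intersection of circle(Z, 20.6) and circle(Q, 21.6). With |ZQ| = 29.794, the foot of the radical line on ZQ is 14.189 from Z and the perpendicular offset is √(20.6² − 14.189²) = 14.934. Taking the right-of-ZQ solution: B = (19.245, -2.4947).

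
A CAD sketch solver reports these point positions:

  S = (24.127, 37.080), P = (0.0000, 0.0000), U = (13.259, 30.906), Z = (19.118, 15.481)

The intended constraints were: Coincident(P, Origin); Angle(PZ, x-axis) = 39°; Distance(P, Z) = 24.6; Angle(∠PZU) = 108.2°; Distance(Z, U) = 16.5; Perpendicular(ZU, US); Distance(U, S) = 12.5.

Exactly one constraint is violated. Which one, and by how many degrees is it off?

Perpendicular(ZU, US) — off by 8.80°.

P = (0.00, 0.00) ✓; PZ at 39.00° ✓; |PZ| = 24.60 ✓; ∠PZU = 108.2° ✓; |ZU| = 16.50 ✓; ∠(ZU, US) = 81.20° ✗; |US| = 12.50 ✓.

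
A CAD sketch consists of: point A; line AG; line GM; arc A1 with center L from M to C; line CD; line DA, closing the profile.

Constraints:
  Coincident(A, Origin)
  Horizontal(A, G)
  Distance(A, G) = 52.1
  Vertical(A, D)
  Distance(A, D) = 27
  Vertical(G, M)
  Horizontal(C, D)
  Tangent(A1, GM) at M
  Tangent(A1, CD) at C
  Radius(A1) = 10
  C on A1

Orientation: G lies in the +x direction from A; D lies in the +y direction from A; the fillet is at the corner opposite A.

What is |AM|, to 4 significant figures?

54.80

A is at the origin; A and G share the same y with |AG| = 52.1 and G on the +x side, so G = (52.10, 0.000). AD is vertical with |AD| = 27.0 and D on the +y side, so D = (0.000, 27.00). The virtual corner opposite A is at (52.10, 27.00). Tangency of A1 to GM means the radius LM is perpendicular to GM and the tangent condition forces LC to be normal to CD, with radius 10.0, so the center L sits 10.0 in from both sides at L = (42.10, 17.00). That places the tangent points at M = (52.10, 17.00) on GM and C = (42.10, 27.00) on CD. Then |AM| = |M − A| = 54.80.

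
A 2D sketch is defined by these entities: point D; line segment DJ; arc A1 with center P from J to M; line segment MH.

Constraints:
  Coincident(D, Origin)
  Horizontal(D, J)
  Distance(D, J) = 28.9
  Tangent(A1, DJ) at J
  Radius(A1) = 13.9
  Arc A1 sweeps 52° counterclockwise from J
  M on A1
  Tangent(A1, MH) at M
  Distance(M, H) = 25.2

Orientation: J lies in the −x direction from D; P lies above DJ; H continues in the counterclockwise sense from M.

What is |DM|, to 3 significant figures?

18.7

D is at the origin; D and J share the same y with |DJ| = 28.9 and J on the −x side, so J = (-28.9, 0.00). Since A1 is tangent to DJ there, PJ ⟂ DJ, so P = J + (0, 13.9) = (-28.9, 13.9). On A1, J sits at bearing -90° from P; a 52° counterclockwise sweep puts M at bearing -38°, so M = P + 13.9·(cos -38°, sin -38°) = (-17.9, 5.34). Then |DM| = |M − D| = 18.7.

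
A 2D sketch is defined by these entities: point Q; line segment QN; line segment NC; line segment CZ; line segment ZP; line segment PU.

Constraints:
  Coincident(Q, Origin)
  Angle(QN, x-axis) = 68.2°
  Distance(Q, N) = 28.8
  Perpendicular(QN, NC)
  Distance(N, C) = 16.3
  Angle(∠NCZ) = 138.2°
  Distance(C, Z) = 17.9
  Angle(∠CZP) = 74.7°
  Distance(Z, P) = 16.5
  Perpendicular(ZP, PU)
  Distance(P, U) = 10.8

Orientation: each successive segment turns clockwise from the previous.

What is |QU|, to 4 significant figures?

19.66

∠CZP = 74.7° gives ZP at -168.9° from the x-axis; with |ZP| = 16.5, P = (17.60, 1.477). The perpendicularity gives PU at right angles to ZP, so PU runs at 101.1°; with |PU| = 10.8, U = (15.52, 12.08). Then |QU| = |U − Q| = 19.66.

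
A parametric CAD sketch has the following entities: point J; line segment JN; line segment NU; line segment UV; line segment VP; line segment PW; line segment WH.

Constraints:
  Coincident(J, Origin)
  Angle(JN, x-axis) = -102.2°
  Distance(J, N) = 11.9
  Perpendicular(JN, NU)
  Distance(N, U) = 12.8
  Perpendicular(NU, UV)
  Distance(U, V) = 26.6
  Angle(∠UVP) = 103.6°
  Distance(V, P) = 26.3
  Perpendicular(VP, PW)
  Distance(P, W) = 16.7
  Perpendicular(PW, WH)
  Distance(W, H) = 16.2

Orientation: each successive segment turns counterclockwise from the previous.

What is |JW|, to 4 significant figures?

17.33

∠UVP = 103.6° gives VP at 154.2° from the x-axis; with |VP| = 26.3, P = (-8.061, 23.11). The perpendicularity gives PW at right angles to VP, so PW runs at -115.8°; with |PW| = 16.7, W = (-15.33, 8.074). Then |JW| = |W − J| = 17.33.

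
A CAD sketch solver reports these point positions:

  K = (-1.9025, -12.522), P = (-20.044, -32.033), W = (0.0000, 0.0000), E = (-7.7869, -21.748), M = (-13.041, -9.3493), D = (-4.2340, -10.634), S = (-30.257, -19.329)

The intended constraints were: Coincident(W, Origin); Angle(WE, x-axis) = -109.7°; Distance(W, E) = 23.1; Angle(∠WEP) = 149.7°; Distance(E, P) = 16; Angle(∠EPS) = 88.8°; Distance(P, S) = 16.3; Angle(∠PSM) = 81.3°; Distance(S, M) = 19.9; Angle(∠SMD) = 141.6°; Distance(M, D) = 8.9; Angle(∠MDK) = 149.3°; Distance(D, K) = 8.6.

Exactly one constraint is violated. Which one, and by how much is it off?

Distance(D, K) = 8.6 — off by 5.60.

W = (0.00, 0.00) ✓; WE at -109.7° ✓; |WE| = 23.10 ✓; ∠WEP = 149.7° ✓; |EP| = 16.00 ✓; ∠EPS = 88.80° ✓; |PS| = 16.30 ✓; ∠PSM = 81.30° ✓; |SM| = 19.90 ✓; ∠SMD = 141.6° ✓; |MD| = 8.900 ✓; ∠MDK = 149.3° ✓; |DK| = 3.000 ✗.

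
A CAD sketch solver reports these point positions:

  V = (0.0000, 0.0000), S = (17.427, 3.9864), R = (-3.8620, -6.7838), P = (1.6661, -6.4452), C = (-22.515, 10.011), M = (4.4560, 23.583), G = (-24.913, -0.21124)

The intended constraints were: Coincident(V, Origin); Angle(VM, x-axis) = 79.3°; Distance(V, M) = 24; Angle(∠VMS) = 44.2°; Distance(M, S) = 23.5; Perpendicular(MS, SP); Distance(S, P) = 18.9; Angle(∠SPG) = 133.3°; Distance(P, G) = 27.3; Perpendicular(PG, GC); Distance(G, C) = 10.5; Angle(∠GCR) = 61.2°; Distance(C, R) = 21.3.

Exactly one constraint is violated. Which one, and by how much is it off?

Distance(C, R) = 21.3 — off by 3.80.

V = (0.00, 0.00) ✓; VM at 79.30° ✓; |VM| = 24.00 ✓; ∠VMS = 44.20° ✓; |MS| = 23.50 ✓; ∠(MS, SP) = 90.00° ✓; |SP| = 18.90 ✓; ∠SPG = 133.3° ✓; |PG| = 27.30 ✓; ∠(PG, GC) = 90.00° ✓; |GC| = 10.50 ✓; ∠GCR = 61.20° ✓; |CR| = 25.10 ✗.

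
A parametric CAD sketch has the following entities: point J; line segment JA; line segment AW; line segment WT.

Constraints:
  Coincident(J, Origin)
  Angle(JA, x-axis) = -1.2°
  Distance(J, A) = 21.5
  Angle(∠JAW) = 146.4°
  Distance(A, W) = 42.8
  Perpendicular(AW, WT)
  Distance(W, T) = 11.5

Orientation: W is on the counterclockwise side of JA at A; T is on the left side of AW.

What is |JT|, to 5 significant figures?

60.709

J is at the origin; JA runs at -1.2° with length 21.5, so A = 21.5·(cos -1.2°, sin -1.2°) = (21.495, -0.45026). ∠JAW = 146.4°, so AW runs at -1.2° + (180° − 146.4°) = 32.400° from the x-axis; with |AW| = 42.8, W = A + 42.8·(cos 32.400°, sin 32.400°) = (57.633, 22.483). AW is perpendicular to WT; with |WT| = 11.5 on the left of AW, T = W + 11.5·(-0.53583, 0.84433) = (51.471, 32.193). Then |JT| = |T − J| = 60.709.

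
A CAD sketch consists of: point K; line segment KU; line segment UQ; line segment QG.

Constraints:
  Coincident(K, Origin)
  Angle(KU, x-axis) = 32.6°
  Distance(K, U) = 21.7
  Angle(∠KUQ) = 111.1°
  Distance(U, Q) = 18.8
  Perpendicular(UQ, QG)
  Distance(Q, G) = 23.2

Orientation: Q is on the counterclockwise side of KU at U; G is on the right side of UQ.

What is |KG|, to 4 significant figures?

50.95

K is at the origin; KU runs at 32.6° with length 21.7, so U = 21.7·(cos 32.6°, sin 32.6°) = (18.28, 11.69). ∠KUQ = 111.1°, so UQ runs at 32.6° + (180° − 111.1°) = 101.5° from the x-axis; with |UQ| = 18.8, Q = U + 18.8·(cos 101.5°, sin 101.5°) = (14.53, 30.11). UQ is perpendicular to QG; with |QG| = 23.2 on the right of UQ, G = Q + 23.2·(0.9799, 0.1994) = (37.27, 34.74). Then |KG| = |G − K| = 50.95.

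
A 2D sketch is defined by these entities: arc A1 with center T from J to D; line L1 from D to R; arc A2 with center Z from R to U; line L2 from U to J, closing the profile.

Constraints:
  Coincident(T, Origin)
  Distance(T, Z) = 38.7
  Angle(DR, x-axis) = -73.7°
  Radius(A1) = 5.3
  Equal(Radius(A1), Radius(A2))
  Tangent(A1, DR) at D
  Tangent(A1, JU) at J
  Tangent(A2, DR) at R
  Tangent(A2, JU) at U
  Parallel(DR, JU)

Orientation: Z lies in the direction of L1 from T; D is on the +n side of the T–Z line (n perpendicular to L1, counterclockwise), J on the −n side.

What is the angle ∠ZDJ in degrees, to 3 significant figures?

82.2°

T is at the origin and Z lies 38.7 along u from T, so Z = 38.7·u = (10.9, -37.1). Tangency of A1 to both parallel lines with radius 5.3 puts D and J at T ± 5.3·n: D = (5.09, 1.49), J = (-5.09, -1.49). Then cos ∠ZDJ = DZ·DJ / (|DZ||DJ|), giving 82.2°.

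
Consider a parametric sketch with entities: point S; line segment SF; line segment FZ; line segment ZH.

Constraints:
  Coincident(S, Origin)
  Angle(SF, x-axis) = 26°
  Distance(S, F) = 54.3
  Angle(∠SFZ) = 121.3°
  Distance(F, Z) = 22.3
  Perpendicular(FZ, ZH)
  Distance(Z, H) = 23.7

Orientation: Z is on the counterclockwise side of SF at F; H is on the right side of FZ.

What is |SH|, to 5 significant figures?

86.399

S is at the origin; SF runs at 26.0° with length 54.3, so F = 54.3·(cos 26.0°, sin 26.0°) = (48.805, 23.804). ∠SFZ = 121.3°, so FZ runs at 26.0° + (180° − 121.3°) = 84.700° from the x-axis; with |FZ| = 22.3, Z = F + 22.3·(cos 84.700°, sin 84.700°) = (50.864, 46.008). FZ is perpendicular to ZH; with |ZH| = 23.7 on the right of FZ, H = Z + 23.7·(0.99572, -0.092371) = (74.463, 43.819). Then |SH| = |H − S| = 86.399.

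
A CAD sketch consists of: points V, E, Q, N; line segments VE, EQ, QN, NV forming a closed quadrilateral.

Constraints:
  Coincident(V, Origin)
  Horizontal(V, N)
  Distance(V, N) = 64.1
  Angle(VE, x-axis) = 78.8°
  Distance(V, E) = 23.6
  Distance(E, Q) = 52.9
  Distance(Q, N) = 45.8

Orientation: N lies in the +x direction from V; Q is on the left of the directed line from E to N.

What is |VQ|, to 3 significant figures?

69.2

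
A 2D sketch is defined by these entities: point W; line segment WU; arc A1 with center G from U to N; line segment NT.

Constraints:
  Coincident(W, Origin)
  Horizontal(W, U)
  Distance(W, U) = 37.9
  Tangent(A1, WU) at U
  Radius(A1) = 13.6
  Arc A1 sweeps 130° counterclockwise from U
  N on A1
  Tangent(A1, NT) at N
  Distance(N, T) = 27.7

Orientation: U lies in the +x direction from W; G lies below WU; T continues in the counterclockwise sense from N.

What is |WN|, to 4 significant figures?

35.42

Since A1 is tangent to WU there, GU ⟂ WU, so G = U + (0, -13.6) = (37.90, -13.60). On A1, U sits at bearing 90° from G; a 130° counterclockwise sweep puts N at bearing 220°, so N = G + 13.6·(cos 220°, sin 220°) = (27.48, -22.34). Then |WN| = |N − W| = 35.42.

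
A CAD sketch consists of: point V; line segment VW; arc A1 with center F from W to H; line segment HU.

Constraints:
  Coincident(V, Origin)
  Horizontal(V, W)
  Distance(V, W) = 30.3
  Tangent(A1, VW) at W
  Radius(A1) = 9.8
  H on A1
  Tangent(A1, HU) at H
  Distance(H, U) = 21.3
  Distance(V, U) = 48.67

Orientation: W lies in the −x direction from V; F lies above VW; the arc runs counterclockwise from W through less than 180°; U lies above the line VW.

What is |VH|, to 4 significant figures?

27.81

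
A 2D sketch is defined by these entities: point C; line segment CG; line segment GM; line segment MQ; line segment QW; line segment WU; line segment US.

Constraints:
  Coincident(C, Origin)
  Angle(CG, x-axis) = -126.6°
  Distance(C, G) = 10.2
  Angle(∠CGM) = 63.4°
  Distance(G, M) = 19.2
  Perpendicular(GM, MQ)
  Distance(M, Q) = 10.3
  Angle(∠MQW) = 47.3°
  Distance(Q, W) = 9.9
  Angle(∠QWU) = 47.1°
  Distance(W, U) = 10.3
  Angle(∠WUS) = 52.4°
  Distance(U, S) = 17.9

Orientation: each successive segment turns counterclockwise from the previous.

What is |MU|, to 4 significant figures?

4.097

C is at the origin; CG runs at -126.6° with length 10.2, so G = (-6.081, -8.189). ∠CGM = 63.4° gives GM at -10.00° from the x-axis; with |GM| = 19.2, M = (12.83, -11.52). GM ⟂ MQ, so MQ runs at 80.00°; with |MQ| = 10.3, Q = (14.62, -1.379). ∠MQW = 47.3° gives QW at -147.3° from the x-axis; with |QW| = 9.9, W = (6.284, -6.728). ∠QWU = 47.1° gives WU at -14.40° from the x-axis; with |WU| = 10.3, U = (16.26, -9.289). Then |MU| = |U − M| = 4.097.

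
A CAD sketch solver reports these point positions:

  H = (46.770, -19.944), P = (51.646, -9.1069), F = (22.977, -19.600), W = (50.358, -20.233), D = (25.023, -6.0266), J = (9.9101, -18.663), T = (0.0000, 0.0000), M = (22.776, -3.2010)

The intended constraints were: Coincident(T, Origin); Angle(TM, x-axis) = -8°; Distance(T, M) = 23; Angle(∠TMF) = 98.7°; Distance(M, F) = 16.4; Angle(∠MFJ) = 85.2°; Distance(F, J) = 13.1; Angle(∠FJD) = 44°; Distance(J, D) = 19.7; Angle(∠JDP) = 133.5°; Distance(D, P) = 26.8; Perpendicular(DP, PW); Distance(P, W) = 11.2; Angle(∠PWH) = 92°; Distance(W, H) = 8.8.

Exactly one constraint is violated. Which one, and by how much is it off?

Distance(W, H) = 8.8 — off by 5.20.

T = (0.00, 0.00) ✓; TM at -8.000° ✓; |TM| = 23.00 ✓; ∠TMF = 98.70° ✓; |MF| = 16.40 ✓; ∠MFJ = 85.20° ✓; |FJ| = 13.10 ✓; ∠FJD = 44.00° ✓; |JD| = 19.70 ✓; ∠JDP = 133.5° ✓; |DP| = 26.80 ✓; ∠(DP, PW) = 90.00° ✓; |PW| = 11.20 ✓; ∠PWH = 92.00° ✓; |WH| = 3.600 ✗.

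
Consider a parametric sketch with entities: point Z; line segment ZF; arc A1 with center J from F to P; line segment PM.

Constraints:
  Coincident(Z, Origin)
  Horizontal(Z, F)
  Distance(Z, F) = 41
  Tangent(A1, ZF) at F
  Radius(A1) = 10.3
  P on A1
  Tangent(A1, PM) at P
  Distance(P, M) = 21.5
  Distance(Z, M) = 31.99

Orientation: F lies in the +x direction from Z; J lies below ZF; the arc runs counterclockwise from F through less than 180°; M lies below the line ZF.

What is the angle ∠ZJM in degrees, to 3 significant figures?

48.6°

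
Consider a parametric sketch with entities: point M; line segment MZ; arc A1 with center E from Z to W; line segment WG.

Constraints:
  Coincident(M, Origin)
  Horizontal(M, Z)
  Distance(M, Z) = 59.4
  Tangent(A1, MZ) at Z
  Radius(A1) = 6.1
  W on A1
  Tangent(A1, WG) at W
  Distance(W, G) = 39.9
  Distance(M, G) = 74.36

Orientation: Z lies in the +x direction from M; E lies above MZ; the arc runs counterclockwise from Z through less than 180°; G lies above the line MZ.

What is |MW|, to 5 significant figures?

65.794

M is at the origin; MZ is horizontal with |MZ| = 59.4 and Z on the +x side, so Z = (59.400, 0.0000). A1 meets MZ tangentially, so EZ is at right angles to MZ, so E = Z + (0, 6.1) = (59.400, 6.1000). Since EW ⟂ WG (tangency), |EG| = √(6.1² + 39.9²) = 40.364 regardless of where W sits on A1. So G lies on both circle(M, 74.36) and circle(E, 40.364); the above-MZ intersection is G = (58.074, 46.442). W is the foot of the tangent from G: W = (65.396, 7.2195).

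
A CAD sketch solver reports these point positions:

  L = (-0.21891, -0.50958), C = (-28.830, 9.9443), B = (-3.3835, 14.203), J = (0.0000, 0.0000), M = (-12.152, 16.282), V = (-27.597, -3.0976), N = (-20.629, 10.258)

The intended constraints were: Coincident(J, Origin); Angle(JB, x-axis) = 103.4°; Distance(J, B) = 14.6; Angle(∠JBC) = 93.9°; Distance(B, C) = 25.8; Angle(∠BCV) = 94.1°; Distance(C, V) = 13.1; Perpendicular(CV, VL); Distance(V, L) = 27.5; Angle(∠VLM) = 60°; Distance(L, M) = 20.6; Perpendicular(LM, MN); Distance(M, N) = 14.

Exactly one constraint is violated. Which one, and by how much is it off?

Distance(M, N) = 14 — off by 3.60.

J = (0.00, 0.00) ✓; JB at 103.4° ✓; |JB| = 14.60 ✓; ∠JBC = 93.90° ✓; |BC| = 25.80 ✓; ∠BCV = 94.10° ✓; |CV| = 13.10 ✓; ∠(CV, VL) = 90.00° ✓; |VL| = 27.50 ✓; ∠VLM = 60.00° ✓; |LM| = 20.60 ✓; ∠(LM, MN) = 90.00° ✓; |MN| = 10.40 ✗.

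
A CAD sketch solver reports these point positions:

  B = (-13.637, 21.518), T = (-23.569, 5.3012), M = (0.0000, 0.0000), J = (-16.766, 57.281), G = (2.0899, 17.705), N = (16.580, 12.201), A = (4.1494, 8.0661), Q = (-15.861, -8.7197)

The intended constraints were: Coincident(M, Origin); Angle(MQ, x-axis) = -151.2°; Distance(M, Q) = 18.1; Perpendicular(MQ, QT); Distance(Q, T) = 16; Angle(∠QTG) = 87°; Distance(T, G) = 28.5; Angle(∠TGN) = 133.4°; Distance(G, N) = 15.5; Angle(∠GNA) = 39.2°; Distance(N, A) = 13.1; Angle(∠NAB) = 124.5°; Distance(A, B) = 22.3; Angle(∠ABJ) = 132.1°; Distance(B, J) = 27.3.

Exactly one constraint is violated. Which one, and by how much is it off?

Distance(B, J) = 27.3 — off by 8.60.

M = (0.00, 0.00) ✓; MQ at -151.2° ✓; |MQ| = 18.10 ✓; ∠(MQ, QT) = 90.00° ✓; |QT| = 16.00 ✓; ∠QTG = 87.00° ✓; |TG| = 28.50 ✓; ∠TGN = 133.4° ✓; |GN| = 15.50 ✓; ∠GNA = 39.20° ✓; |NA| = 13.10 ✓; ∠NAB = 124.5° ✓; |AB| = 22.30 ✓; ∠ABJ = 132.1° ✓; |BJ| = 35.90 ✗.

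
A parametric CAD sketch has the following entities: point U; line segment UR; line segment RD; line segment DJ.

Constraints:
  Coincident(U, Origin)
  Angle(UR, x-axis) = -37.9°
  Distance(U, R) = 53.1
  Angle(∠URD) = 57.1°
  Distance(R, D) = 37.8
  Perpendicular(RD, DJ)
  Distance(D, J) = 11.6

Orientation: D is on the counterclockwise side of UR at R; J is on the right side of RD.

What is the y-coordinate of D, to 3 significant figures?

5.04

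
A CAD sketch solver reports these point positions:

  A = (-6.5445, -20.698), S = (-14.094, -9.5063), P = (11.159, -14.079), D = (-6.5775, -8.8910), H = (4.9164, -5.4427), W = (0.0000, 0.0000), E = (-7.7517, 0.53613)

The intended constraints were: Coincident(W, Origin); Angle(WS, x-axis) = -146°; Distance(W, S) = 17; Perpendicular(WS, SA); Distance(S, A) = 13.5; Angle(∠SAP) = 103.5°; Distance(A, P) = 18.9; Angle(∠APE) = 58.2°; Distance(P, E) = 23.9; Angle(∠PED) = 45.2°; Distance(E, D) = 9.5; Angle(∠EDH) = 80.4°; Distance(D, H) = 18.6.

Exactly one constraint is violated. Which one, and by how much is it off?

Distance(D, H) = 18.6 — off by 6.60.

W = (0.00, 0.00) ✓; WS at -146.0° ✓; |WS| = 17.00 ✓; ∠(WS, SA) = 90.00° ✓; |SA| = 13.50 ✓; ∠SAP = 103.5° ✓; |AP| = 18.90 ✓; ∠APE = 58.20° ✓; |PE| = 23.90 ✓; ∠PED = 45.20° ✓; |ED| = 9.500 ✓; ∠EDH = 80.40° ✓; |DH| = 12.00 ✗.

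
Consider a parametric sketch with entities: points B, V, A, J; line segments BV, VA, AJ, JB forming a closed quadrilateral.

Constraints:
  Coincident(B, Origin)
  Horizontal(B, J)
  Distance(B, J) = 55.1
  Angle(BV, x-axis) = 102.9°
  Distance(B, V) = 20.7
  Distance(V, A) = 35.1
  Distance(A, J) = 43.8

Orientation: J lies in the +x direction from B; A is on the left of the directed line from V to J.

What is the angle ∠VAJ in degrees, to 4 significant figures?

105.5°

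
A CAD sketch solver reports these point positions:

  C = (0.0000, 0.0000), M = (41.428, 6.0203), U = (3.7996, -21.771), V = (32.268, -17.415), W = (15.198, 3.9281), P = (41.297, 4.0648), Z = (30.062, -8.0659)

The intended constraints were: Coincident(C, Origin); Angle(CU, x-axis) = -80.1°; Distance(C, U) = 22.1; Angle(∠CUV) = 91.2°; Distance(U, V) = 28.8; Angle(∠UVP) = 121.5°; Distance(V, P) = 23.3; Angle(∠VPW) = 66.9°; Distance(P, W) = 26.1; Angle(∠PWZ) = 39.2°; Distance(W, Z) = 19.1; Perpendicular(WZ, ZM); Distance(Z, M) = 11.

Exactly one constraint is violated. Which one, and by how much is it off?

Distance(Z, M) = 11 — off by 7.10.

C = (0.00, 0.00) ✓; CU at -80.10° ✓; |CU| = 22.10 ✓; ∠CUV = 91.20° ✓; |UV| = 28.80 ✓; ∠UVP = 121.5° ✓; |VP| = 23.30 ✓; ∠VPW = 66.90° ✓; |PW| = 26.10 ✓; ∠PWZ = 39.20° ✓; |WZ| = 19.10 ✓; ∠(WZ, ZM) = 90.00° ✓; |ZM| = 18.10 ✗.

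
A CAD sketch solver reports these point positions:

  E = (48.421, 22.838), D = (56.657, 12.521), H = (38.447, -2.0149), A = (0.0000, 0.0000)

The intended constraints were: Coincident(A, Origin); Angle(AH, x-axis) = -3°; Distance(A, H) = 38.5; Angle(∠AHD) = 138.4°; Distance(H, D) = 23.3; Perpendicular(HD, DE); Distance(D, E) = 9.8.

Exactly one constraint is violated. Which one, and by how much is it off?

Distance(D, E) = 9.8 — off by 3.40.

A = (0.00, 0.00) ✓; AH at -3.000° ✓; |AH| = 38.50 ✓; ∠AHD = 138.4° ✓; |HD| = 23.30 ✓; ∠(HD, DE) = 90.00° ✓; |DE| = 13.20 ✗.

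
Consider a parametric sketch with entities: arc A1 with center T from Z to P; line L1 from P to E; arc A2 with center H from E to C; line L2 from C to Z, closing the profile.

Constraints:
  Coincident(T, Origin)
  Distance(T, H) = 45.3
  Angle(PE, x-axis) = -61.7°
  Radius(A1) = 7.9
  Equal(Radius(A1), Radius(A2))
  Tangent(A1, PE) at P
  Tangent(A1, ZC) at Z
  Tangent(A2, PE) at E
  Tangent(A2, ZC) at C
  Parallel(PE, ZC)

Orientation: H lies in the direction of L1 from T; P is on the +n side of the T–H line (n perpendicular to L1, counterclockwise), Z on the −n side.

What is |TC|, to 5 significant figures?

45.984

Tangency of A1 to both parallel lines with radius 7.9 puts P and Z at T ± 7.9·n: P = (6.9558, 3.7453), Z = (-6.9558, -3.7453). Equal radii place E and C the same way about H: E = H + 7.9·n = (28.432, -36.140), C = H − 7.9·n = (14.520, -43.631). Then |TC| = |C − T| = 45.984.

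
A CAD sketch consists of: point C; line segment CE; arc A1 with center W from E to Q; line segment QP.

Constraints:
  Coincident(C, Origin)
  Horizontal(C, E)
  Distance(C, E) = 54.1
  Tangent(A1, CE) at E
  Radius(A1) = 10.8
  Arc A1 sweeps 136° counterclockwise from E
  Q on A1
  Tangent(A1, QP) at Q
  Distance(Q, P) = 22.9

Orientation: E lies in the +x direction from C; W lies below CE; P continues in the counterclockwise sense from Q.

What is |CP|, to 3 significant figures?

71.9

On A1, E sits at bearing 90° from W; a 136° counterclockwise sweep puts Q at bearing 226°, so Q = W + 10.8·(cos 226°, sin 226°) = (46.6, -18.6). Tangency of A1 to QP means the radius WQ is perpendicular to QP, so QP runs along (−sin 226°, cos 226°); with |QP| = 22.9, P = (63.1, -34.5). Then |CP| = |P − C| = 71.9.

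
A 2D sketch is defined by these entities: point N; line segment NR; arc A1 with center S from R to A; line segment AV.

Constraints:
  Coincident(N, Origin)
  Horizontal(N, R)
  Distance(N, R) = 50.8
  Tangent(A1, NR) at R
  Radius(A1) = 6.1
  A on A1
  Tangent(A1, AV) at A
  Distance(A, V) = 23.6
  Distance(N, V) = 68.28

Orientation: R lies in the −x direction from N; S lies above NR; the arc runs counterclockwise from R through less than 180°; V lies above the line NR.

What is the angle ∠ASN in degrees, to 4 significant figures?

50.04°

N is at the origin; N and R share the same y with |NR| = 50.8 and R on the −x side, so R = (-50.80, 0.000). Tangency of A1 to NR means the radius SR is perpendicular to NR, so S = R + (0, 6.1) = (-50.80, 6.100). Since SA ⟂ AV (tangency), |SV| = √(6.1² + 23.6²) = 24.38 regardless of where A sits on A1. So V lies on both circle(N, 68.28) and circle(S, 24.38); the above-NR intersection is V = (-62.51, 27.48). A is the foot of the tangent from V: A = (-46.35, 10.28).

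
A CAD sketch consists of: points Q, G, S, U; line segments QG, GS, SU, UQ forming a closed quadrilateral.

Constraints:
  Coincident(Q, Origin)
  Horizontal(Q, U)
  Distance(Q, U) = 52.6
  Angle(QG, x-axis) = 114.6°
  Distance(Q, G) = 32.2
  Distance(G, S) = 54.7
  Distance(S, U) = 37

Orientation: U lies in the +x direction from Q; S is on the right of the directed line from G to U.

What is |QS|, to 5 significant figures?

23.999

Checks: |GS| = 54.70 ✓; |SU| = 37.00 ✓.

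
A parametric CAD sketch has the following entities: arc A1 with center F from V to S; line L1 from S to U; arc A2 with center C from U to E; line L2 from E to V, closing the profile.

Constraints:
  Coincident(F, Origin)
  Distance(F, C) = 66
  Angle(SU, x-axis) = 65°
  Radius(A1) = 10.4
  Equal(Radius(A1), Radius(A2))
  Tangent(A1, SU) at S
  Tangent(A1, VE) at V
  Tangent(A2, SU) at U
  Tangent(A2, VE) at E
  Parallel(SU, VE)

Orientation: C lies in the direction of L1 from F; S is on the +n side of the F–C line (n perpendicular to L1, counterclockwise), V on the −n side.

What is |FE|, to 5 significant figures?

66.814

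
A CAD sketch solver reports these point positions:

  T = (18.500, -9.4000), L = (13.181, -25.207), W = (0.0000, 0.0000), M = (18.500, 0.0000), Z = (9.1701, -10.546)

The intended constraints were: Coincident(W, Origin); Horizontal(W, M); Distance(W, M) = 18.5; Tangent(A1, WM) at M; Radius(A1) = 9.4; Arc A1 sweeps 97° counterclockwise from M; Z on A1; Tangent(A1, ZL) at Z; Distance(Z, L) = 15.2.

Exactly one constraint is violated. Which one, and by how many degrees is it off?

Tangent(A1, ZL) at Z — off by 8.30°.

W = (0.00, 0.00) ✓; W.y = 0.00, M.y = 0.00 ✓; |WM| = 18.50 ✓; ∠(TM, MW) = 90.00° ✓; |TM| = 9.400 ✓; bearing(T→Z) − bearing(T→M) = 97.00° ✓; |TZ| = 9.400 ✓; ∠(TZ, ZL) = 81.70° ✗; |ZL| = 15.20 ✓.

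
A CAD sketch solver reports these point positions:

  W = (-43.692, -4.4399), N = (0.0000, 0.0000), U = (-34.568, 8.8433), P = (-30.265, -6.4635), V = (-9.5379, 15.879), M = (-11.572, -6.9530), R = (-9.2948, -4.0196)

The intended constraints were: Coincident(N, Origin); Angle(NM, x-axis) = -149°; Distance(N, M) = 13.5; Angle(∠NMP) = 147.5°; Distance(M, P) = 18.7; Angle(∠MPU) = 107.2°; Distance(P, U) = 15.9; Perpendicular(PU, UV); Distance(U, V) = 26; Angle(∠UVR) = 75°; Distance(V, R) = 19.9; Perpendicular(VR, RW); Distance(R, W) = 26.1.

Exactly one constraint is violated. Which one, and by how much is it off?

Distance(R, W) = 26.1 — off by 8.30.

N = (0.00, 0.00) ✓; NM at -149.0° ✓; |NM| = 13.50 ✓; ∠NMP = 147.5° ✓; |MP| = 18.70 ✓; ∠MPU = 107.2° ✓; |PU| = 15.90 ✓; ∠(PU, UV) = 90.00° ✓; |UV| = 26.00 ✓; ∠UVR = 75.00° ✓; |VR| = 19.90 ✓; ∠(VR, RW) = 90.00° ✓; |RW| = 34.40 ✗.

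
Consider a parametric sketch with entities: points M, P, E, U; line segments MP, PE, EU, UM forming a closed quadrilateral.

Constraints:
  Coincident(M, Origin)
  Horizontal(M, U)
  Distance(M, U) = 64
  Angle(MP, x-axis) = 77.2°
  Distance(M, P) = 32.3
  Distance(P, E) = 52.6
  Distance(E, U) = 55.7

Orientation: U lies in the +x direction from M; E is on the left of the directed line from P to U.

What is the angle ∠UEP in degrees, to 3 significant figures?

73.7°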